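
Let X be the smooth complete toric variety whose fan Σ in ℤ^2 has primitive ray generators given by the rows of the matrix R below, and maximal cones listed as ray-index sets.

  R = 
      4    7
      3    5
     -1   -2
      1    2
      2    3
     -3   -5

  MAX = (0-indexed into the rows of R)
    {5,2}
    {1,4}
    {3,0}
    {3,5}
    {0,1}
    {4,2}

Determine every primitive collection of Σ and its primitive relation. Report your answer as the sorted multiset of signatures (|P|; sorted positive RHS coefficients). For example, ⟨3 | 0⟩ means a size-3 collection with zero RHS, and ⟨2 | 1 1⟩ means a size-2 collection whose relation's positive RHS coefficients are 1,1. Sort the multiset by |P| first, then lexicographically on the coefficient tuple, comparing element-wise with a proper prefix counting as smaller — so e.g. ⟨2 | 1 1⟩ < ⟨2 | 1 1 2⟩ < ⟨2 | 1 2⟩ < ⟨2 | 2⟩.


The 9 primitive collections of Σ (r=6, n=2):

  • {1,5}:  v_{1} + v_{5} = 0  ⟹  sig = ⟨2 | 0⟩
  • {2,3}:  v_{2} + v_{3} = 0  ⟹  sig = ⟨2 | 0⟩
  • {0,2}:  v_{0} + v_{2} = v_{1}  ⟹  sig = ⟨2 | 1⟩
  • {0,5}:  v_{0} + v_{5} = v_{3}  ⟹  sig = ⟨2 | 1⟩
  • {1,2}:  v_{1} + v_{2} = v_{4}  ⟹  sig = ⟨2 | 1⟩
  • {1,3}:  v_{1} + v_{3} = v_{0}  ⟹  sig = ⟨2 | 1⟩
  • {3,4}:  v_{3} + v_{4} = v_{1}  ⟹  sig = ⟨2 | 1⟩
  • {4,5}:  v_{4} + v_{5} = v_{2}  ⟹  sig = ⟨2 | 1⟩
  • {0,4}:  v_{0} + v_{4} = 2·v_{1}  ⟹  sig = ⟨2 | 2⟩

Sorted signature multiset PRS(X):
[⟨2 | 0⟩, ⟨2 | 0⟩, ⟨2 | 1⟩, ⟨2 | 1⟩, ⟨2 | 1⟩, ⟨2 | 1⟩, ⟨2 | 1⟩, ⟨2 | 1⟩, ⟨2 | 2⟩]


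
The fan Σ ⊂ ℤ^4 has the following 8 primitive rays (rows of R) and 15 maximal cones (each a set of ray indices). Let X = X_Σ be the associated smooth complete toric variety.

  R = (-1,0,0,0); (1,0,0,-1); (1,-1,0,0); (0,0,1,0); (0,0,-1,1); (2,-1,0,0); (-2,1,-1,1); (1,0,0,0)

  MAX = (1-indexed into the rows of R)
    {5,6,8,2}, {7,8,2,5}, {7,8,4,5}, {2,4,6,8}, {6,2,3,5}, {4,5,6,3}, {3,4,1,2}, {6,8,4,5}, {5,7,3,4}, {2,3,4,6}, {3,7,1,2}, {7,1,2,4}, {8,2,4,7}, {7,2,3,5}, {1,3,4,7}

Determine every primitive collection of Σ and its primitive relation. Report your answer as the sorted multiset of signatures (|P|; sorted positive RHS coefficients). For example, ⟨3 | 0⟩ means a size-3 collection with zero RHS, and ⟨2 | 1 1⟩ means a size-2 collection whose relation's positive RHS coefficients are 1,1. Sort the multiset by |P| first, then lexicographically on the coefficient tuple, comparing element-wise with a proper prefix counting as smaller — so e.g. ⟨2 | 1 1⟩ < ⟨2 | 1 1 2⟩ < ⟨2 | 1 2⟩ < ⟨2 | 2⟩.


The 7 primitive collections of Σ (r=8, n=4):

  • {1,8}:  v_{1} + v_{8} = 0 ; sig = ⟨2 | 0⟩
  • {1,6}:  v_{1} + v_{6} = v_{3} ; sig = ⟨2 | 1⟩
  • {3,8}:  v_{3} + v_{8} = v_{6} ; sig = ⟨2 | 1⟩
  • {6,7}:  v_{6} + v_{7} = v_{5} ; sig = ⟨2 | 1⟩
  • {1,5}:  v_{1} + v_{5} = v_{3} + v_{7} ; sig = ⟨2 | 1 1⟩
  • {2,4,5}:  v_{2} + v_{4} + v_{5} = v_{8} ; sig = ⟨3 | 1⟩
  • {2,3,4,7}:  v_{2} + v_{3} + v_{4} + v_{7} = 0 ; sig = ⟨4 | 0⟩

Sorted signature multiset PRS(X):
[⟨2 | 0⟩, ⟨2 | 1⟩, ⟨2 | 1⟩, ⟨2 | 1⟩, ⟨2 | 1 1⟩, ⟨3 | 1⟩, ⟨4 | 0⟩]


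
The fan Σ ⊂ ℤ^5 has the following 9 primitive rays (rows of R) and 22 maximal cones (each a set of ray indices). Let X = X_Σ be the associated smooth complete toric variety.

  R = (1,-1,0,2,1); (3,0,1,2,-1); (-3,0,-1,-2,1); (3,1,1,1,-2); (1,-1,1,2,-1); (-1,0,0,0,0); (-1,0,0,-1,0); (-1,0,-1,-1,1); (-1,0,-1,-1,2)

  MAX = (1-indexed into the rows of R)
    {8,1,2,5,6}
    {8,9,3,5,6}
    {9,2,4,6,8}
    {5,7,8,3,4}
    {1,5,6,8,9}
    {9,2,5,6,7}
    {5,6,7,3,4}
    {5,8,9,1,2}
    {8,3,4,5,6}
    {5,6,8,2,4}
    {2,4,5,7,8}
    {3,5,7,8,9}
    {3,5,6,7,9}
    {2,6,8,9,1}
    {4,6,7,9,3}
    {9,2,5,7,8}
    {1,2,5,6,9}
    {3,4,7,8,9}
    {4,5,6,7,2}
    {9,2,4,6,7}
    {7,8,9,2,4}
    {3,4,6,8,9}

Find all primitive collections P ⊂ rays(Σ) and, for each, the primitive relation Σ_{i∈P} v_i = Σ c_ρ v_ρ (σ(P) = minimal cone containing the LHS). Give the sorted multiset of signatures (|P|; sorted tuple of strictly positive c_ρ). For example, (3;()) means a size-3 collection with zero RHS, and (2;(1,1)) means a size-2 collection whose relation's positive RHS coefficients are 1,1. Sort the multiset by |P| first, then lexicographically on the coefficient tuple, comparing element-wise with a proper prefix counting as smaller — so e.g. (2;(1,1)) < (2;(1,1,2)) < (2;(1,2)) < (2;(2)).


7 collections generate NE(X_Σ); each relation:

  P = {2,3}:  v_{2} + v_{3} = 0 ; sig = (2;())
  P = {1,7}:  v_{1} + v_{7} = v_{5} + v_{9} ; sig = (2;(1,1))
  P = {1,3}:  v_{1} + v_{3} = v_{5} + v_{6} + v_{8} + v_{9} ; sig = (2;(1,1,1,1))
  P = {1,4}:  v_{1} + v_{4} = 2·v_{2} + v_{6} + v_{8} ; sig = (2;(1,1,2))
  P = {4,5,9}:  v_{4} + v_{5} + v_{9} = v_{2} ; sig = (3;(1))
  P = {6,7,8}:  v_{6} + v_{7} + v_{8} = v_{3} ; sig = (3;(1))
  P = {2,5,6,8,9}:  v_{2} + v_{5} + v_{6} + v_{8} + v_{9} = v_{1} ; sig = (5;(1))

Signatures (|P|; sorted positive RHS coefficients), sorted:
[(2;()), (2;(1,1)), (2;(1,1,1,1)), (2;(1,1,2)), (3;(1)), (3;(1)), (5;(1))]


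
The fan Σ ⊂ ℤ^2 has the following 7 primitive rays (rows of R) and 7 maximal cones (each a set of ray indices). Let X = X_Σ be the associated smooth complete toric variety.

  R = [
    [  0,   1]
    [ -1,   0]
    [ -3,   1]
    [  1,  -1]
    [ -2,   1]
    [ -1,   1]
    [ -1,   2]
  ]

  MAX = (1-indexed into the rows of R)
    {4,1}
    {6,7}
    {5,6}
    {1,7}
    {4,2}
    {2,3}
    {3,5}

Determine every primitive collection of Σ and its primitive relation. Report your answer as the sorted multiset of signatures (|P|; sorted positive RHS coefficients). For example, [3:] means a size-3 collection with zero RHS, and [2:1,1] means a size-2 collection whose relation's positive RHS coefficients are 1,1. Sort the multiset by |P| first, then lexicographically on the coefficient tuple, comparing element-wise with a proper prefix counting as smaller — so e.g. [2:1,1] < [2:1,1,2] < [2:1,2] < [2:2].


|primitive collections| = 14. Relations:

  P={4,6}:  v_{4} + v_{6} = 0 — sig = [2:]
  P={1,2}:  v_{1} + v_{2} = v_{6} — sig = [2:1]
  P={1,6}:  v_{1} + v_{6} = v_{7} — sig = [2:1]
  P={2,5}:  v_{2} + v_{5} = v_{3} — sig = [2:1]
  P={2,6}:  v_{2} + v_{6} = v_{5} — sig = [2:1]
  P={4,5}:  v_{4} + v_{5} = v_{2} — sig = [2:1]
  P={4,7}:  v_{4} + v_{7} = v_{1} — sig = [2:1]
  P={1,3}:  v_{1} + v_{3} = v_{5} + v_{6} — sig = [2:1,1]
  P={3,7}:  v_{3} + v_{7} = v_{5} + 2·v_{6} — sig = [2:1,2]
  P={1,5}:  v_{1} + v_{5} = 2·v_{6} — sig = [2:2]
  P={2,7}:  v_{2} + v_{7} = 2·v_{6} — sig = [2:2]
  P={3,4}:  v_{3} + v_{4} = 2·v_{2} — sig = [2:2]
  P={3,6}:  v_{3} + v_{6} = 2·v_{5} — sig = [2:2]
  P={5,7}:  v_{5} + v_{7} = 3·v_{6} — sig = [2:3]

Sorted signature multiset PRS(X):
    |P|=2: 14 collections, coeffs (), (1), (1), (1), (1), (1), (1), (1,1), (1,2), (2), (2), (2), (2), (3)


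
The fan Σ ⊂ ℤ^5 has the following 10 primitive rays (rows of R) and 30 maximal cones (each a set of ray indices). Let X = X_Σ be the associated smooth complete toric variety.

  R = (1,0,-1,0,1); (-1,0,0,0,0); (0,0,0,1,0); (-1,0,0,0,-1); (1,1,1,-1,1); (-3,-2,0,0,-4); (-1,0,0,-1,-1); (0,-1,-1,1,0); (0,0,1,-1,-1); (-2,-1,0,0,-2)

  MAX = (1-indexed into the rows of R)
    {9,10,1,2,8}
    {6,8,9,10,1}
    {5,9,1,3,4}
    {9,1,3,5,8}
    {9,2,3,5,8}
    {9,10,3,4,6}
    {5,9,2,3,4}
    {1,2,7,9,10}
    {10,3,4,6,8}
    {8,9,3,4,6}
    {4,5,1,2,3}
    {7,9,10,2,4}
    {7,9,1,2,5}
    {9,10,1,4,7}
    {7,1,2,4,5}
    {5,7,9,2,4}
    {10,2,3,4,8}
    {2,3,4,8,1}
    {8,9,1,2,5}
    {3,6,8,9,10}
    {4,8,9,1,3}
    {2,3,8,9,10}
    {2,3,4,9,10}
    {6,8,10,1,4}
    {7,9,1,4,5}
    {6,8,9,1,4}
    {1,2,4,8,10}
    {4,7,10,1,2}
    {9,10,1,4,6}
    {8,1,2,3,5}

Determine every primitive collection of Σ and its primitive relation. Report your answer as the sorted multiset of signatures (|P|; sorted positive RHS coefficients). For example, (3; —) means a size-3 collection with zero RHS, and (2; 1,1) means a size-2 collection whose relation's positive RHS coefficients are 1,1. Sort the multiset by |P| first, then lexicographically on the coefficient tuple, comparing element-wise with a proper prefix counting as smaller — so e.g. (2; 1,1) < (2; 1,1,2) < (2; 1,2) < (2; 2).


Δ(Σ) — 10 vertices, 13 min non-faces:

  {3,7}:  v_{3} + v_{7} = v_{4}  so sig = (2; 1)
  {5,6}:  v_{5} + v_{6} = v_{9} + v_{10}  so sig = (2; 1,1)
  {5,10}:  v_{5} + v_{10} = v_{2} + v_{9}  so sig = (2; 1,1)
  {7,8}:  v_{7} + v_{8} = v_{1} + v_{10}  so sig = (2; 1,1)
  {6,7}:  v_{6} + v_{7} = v_{1} + v_{4} + v_{9} + 2·v_{10}  so sig = (2; 1,1,1,2)
  {2,6}:  v_{2} + v_{6} = 2·v_{10}  so sig = (2; 2)
  {4,5,8}:  v_{4} + v_{5} + v_{8} = 0  so sig = (3; —)
  {1,3,10}:  v_{1} + v_{3} + v_{10} = v_{4} + v_{8}  so sig = (3; 1,1)
  {1,3,6}:  v_{1} + v_{3} + v_{6} = 2·v_{4} + 2·v_{8} + v_{9}  so sig = (3; 1,2,2)
  {1,2,3,9}:  v_{1} + v_{2} + v_{3} + v_{9} = 0  so sig = (4; —)
  {1,2,4,9}:  v_{1} + v_{2} + v_{4} + v_{9} = v_{7}  so sig = (4; 1)
  {2,4,8,9}:  v_{2} + v_{4} + v_{8} + v_{9} = v_{10}  so sig = (4; 1)
  {4,8,9,10}:  v_{4} + v_{8} + v_{9} + v_{10} = v_{6}  so sig = (4; 1)

Sorted signature multiset PRS(X):
{ (2; 1),  (2; 1,1) ×3,  (2; 1,1,1,2),  (2; 2),  (3; —),  (3; 1,1),  (3; 1,2,2),  (4; —),  (4; 1) ×3 }


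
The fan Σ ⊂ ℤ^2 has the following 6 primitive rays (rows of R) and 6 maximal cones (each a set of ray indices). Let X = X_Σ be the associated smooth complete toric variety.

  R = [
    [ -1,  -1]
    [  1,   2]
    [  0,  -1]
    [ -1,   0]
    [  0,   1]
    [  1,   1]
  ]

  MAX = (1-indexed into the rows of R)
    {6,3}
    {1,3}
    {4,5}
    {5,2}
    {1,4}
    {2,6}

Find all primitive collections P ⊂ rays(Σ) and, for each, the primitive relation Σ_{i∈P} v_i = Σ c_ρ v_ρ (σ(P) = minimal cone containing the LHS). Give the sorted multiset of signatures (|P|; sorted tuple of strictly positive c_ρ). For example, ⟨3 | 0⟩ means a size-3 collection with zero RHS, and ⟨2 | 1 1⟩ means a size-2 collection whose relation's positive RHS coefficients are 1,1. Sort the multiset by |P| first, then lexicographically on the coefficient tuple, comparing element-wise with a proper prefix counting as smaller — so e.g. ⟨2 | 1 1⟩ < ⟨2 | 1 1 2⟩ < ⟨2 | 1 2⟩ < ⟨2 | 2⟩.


Primitive collections (9):

  {1,6}:  v_{1} + v_{6} = 0  so sig = ⟨2 | 0⟩
  {3,5}:  v_{3} + v_{5} = 0  so sig = ⟨2 | 0⟩
  {1,2}:  v_{1} + v_{2} = v_{5}  so sig = ⟨2 | 1⟩
  {1,5}:  v_{1} + v_{5} = v_{4}  so sig = ⟨2 | 1⟩
  {2,3}:  v_{2} + v_{3} = v_{6}  so sig = ⟨2 | 1⟩
  {3,4}:  v_{3} + v_{4} = v_{1}  so sig = ⟨2 | 1⟩
  {4,6}:  v_{4} + v_{6} = v_{5}  so sig = ⟨2 | 1⟩
  {5,6}:  v_{5} + v_{6} = v_{2}  so sig = ⟨2 | 1⟩
  {2,4}:  v_{2} + v_{4} = 2·v_{5}  so sig = ⟨2 | 2⟩

Sorted signature multiset PRS(X):
    |P|=2: 9 collections, coeffs (), (), (1), (1), (1), (1), (1), (1), (2)


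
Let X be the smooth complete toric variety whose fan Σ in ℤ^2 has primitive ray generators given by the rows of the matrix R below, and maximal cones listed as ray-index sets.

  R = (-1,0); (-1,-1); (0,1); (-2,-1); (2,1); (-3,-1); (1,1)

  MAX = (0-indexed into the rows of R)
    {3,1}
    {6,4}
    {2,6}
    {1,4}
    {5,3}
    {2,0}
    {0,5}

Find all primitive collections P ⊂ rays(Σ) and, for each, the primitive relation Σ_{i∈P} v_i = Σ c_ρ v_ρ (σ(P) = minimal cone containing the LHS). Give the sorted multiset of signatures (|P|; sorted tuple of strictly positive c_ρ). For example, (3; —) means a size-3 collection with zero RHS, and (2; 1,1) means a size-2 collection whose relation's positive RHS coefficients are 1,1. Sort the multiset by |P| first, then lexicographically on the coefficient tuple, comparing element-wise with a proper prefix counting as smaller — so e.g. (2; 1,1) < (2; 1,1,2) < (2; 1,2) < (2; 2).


14 collections generate NE(X_Σ); each relation:

  {1,6}:  v_{1} + v_{6} = 0 ; sig = (2; —)
  {3,4}:  v_{3} + v_{4} = 0 ; sig = (2; —)
  {0,1}:  v_{0} + v_{1} = v_{3} ; sig = (2; 1)
  {0,3}:  v_{0} + v_{3} = v_{5} ; sig = (2; 1)
  {0,4}:  v_{0} + v_{4} = v_{6} ; sig = (2; 1)
  {0,6}:  v_{0} + v_{6} = v_{2} ; sig = (2; 1)
  {1,2}:  v_{1} + v_{2} = v_{0} ; sig = (2; 1)
  {3,6}:  v_{3} + v_{6} = v_{0} ; sig = (2; 1)
  {4,5}:  v_{4} + v_{5} = v_{0} ; sig = (2; 1)
  {1,5}:  v_{1} + v_{5} = 2·v_{3} ; sig = (2; 2)
  {2,3}:  v_{2} + v_{3} = 2·v_{0} ; sig = (2; 2)
  {2,4}:  v_{2} + v_{4} = 2·v_{6} ; sig = (2; 2)
  {5,6}:  v_{5} + v_{6} = 2·v_{0} ; sig = (2; 2)
  {2,5}:  v_{2} + v_{5} = 3·v_{0} ; sig = (2; 3)

Signatures (|P|; sorted positive RHS coefficients), sorted:
[(2; —), (2; —), (2; 1), (2; 1), (2; 1), (2; 1), (2; 1), (2; 1), (2; 1), (2; 2), (2; 2), (2; 2), (2; 2), (2; 3)]


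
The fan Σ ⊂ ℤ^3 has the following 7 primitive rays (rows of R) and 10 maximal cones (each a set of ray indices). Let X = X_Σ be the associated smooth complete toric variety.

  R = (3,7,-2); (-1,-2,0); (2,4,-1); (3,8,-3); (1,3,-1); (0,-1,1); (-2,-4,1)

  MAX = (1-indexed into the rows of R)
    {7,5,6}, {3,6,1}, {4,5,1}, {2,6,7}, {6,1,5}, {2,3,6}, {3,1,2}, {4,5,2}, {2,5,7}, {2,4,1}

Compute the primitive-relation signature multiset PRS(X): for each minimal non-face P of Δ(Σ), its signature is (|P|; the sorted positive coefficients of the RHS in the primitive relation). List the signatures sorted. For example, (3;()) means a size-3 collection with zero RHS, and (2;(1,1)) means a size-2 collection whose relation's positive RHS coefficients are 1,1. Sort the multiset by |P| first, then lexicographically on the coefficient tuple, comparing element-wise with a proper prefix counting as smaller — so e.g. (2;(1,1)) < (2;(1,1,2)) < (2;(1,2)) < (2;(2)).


Σ has 9 primitive collections:

  P={3,7}:  v_{3} + v_{7} = 0 — sig = (2;())
  P={1,7}:  v_{1} + v_{7} = v_{5} — sig = (2;(1))
  P={3,5}:  v_{3} + v_{5} = v_{1} — sig = (2;(1))
  P={4,6}:  v_{4} + v_{6} = v_{1} — sig = (2;(1))
  P={3,4}:  v_{3} + v_{4} = 2·v_{1} + v_{2} — sig = (2;(1,2))
  P={4,7}:  v_{4} + v_{7} = v_{2} + 2·v_{5} — sig = (2;(1,2))
  P={2,5,6}:  v_{2} + v_{5} + v_{6} = 0 — sig = (3;())
  P={1,2,5}:  v_{1} + v_{2} + v_{5} = v_{4} — sig = (3;(1))
  P={1,2,6}:  v_{1} + v_{2} + v_{6} = v_{3} — sig = (3;(1))

Sorted signature multiset PRS(X):
    (2;())
    (2;(1))
    (2;(1))
    (2;(1))
    (2;(1,2))
    (2;(1,2))
    (3;())
    (3;(1))
    (3;(1))


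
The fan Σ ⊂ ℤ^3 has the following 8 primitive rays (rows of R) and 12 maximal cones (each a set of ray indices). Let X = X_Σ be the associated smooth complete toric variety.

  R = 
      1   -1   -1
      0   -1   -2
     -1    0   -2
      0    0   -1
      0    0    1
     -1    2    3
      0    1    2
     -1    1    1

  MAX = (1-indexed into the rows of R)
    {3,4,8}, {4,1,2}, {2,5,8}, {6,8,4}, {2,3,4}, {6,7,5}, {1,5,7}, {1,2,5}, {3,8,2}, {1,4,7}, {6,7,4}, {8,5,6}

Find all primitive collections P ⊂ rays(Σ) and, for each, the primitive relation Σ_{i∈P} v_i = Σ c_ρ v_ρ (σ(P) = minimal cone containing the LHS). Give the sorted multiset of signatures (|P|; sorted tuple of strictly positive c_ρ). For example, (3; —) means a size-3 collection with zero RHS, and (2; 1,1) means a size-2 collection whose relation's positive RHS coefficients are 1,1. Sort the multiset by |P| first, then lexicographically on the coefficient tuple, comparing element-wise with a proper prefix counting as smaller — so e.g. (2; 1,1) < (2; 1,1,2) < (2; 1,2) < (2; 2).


The 11 primitive collections of Σ (r=8, n=3):

  {1,8}:  v_{1} + v_{8} = 0  ⇒ sig = (2; —)
  {2,7}:  v_{2} + v_{7} = 0  ⇒ sig = (2; —)
  {4,5}:  v_{4} + v_{5} = 0  ⇒ sig = (2; —)
  {1,6}:  v_{1} + v_{6} = v_{7}  ⇒ sig = (2; 1)
  {2,6}:  v_{2} + v_{6} = v_{8}  ⇒ sig = (2; 1)
  {7,8}:  v_{7} + v_{8} = v_{6}  ⇒ sig = (2; 1)
  {1,3}:  v_{1} + v_{3} = v_{2} + v_{4}  ⇒ sig = (2; 1,1)
  {3,5}:  v_{3} + v_{5} = v_{2} + v_{8}  ⇒ sig = (2; 1,1)
  {3,7}:  v_{3} + v_{7} = v_{4} + v_{8}  ⇒ sig = (2; 1,1)
  {3,6}:  v_{3} + v_{6} = v_{4} + 2·v_{8}  ⇒ sig = (2; 1,2)
  {2,4,8}:  v_{2} + v_{4} + v_{8} = v_{3}  ⇒ sig = (3; 1)

Signatures (|P|; sorted positive RHS coefficients), sorted:
    (2; —)
    (2; —)
    (2; —)
    (2; 1)
    (2; 1)
    (2; 1)
    (2; 1,1)
    (2; 1,1)
    (2; 1,1)
    (2; 1,2)
    (3; 1)


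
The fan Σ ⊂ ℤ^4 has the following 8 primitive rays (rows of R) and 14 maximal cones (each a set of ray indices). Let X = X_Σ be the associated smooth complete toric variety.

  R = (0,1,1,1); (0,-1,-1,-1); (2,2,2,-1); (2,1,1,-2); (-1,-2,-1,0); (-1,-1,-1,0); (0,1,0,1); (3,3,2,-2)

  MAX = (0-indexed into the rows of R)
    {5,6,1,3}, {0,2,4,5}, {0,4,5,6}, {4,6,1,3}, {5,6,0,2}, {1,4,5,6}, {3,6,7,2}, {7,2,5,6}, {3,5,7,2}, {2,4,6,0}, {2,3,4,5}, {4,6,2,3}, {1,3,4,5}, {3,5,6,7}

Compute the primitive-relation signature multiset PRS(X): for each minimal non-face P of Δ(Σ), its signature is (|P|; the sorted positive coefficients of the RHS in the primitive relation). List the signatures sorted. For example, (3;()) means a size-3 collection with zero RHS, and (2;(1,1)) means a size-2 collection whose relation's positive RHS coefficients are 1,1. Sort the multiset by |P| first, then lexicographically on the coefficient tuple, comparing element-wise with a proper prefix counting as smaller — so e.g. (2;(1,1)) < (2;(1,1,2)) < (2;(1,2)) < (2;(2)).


9 minimal non-faces of Δ(Σ) (on 8 rays):

  {0,1}:  v_{0} + v_{1} = 0  →  sig = (2;())
  {0,3}:  v_{0} + v_{3} = v_{2}  →  sig = (2;(1))
  {1,2}:  v_{1} + v_{2} = v_{3}  →  sig = (2;(1))
  {4,7}:  v_{4} + v_{7} = v_{3}  →  sig = (2;(1))
  {0,7}:  v_{0} + v_{7} = 2·v_{2} + v_{5} + v_{6}  →  sig = (2;(1,1,2))
  {1,7}:  v_{1} + v_{7} = 2·v_{3} + v_{5} + v_{6}  →  sig = (2;(1,1,2))
  {2,4,5,6}:  v_{2} + v_{4} + v_{5} + v_{6} = 0  →  sig = (4;())
  {2,3,5,6}:  v_{2} + v_{3} + v_{5} + v_{6} = v_{7}  →  sig = (4;(1))
  {3,4,5,6}:  v_{3} + v_{4} + v_{5} + v_{6} = v_{1}  →  sig = (4;(1))

so the primitive-relation signature multiset is
    |P|=2: 6 collections, coeffs (), (1), (1), (1), (1,1,2), (1,1,2)
    |P|=4: 3 collections, coeffs (), (1), (1)


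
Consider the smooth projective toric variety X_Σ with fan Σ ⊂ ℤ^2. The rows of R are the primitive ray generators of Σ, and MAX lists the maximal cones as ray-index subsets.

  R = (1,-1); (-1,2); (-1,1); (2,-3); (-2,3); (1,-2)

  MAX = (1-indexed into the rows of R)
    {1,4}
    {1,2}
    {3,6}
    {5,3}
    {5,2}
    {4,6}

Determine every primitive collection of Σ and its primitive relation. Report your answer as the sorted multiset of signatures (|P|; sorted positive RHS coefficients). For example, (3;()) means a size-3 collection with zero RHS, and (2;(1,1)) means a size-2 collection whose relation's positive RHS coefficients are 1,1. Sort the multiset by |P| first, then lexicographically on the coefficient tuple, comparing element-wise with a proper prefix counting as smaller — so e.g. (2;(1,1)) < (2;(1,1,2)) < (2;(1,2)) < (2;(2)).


9 minimal non-faces of Δ(Σ) (on 6 rays):

  P={1,3}:  v_{1} + v_{3} = 0  ⇒ sig = (2;())
  P={2,6}:  v_{2} + v_{6} = 0  ⇒ sig = (2;())
  P={4,5}:  v_{4} + v_{5} = 0  ⇒ sig = (2;())
  P={1,5}:  v_{1} + v_{5} = v_{2}  ⇒ sig = (2;(1))
  P={1,6}:  v_{1} + v_{6} = v_{4}  ⇒ sig = (2;(1))
  P={2,3}:  v_{2} + v_{3} = v_{5}  ⇒ sig = (2;(1))
  P={2,4}:  v_{2} + v_{4} = v_{1}  ⇒ sig = (2;(1))
  P={3,4}:  v_{3} + v_{4} = v_{6}  ⇒ sig = (2;(1))
  P={5,6}:  v_{5} + v_{6} = v_{3}  ⇒ sig = (2;(1))

so the primitive-relation signature multiset is
{ (2;()) ×3,  (2;(1)) ×6 }


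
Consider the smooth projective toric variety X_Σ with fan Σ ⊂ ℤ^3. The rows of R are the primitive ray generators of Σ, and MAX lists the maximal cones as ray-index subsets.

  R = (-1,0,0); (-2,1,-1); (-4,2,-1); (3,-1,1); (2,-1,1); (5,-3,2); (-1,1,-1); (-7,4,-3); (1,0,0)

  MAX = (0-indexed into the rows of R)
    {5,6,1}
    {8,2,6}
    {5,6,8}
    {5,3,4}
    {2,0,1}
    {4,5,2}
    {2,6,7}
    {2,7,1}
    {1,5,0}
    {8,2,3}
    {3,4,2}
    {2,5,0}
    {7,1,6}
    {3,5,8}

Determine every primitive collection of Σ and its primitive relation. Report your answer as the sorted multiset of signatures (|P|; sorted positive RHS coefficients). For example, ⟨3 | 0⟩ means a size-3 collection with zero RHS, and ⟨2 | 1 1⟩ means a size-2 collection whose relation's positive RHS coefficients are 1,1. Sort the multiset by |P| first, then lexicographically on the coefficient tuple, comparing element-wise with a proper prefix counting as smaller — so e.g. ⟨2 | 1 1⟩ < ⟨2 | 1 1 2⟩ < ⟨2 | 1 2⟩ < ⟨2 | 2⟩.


The 20 primitive collections of Σ (r=9, n=3):

  P={0,8}:  v_{0} + v_{8} = 0  so sig = ⟨2 | 0⟩
  P={1,4}:  v_{1} + v_{4} = 0  so sig = ⟨2 | 0⟩
  P={0,3}:  v_{0} + v_{3} = v_{4}  so sig = ⟨2 | 1⟩
  P={0,6}:  v_{0} + v_{6} = v_{1}  so sig = ⟨2 | 1⟩
  P={1,3}:  v_{1} + v_{3} = v_{8}  so sig = ⟨2 | 1⟩
  P={1,8}:  v_{1} + v_{8} = v_{6}  so sig = ⟨2 | 1⟩
  P={4,6}:  v_{4} + v_{6} = v_{8}  so sig = ⟨2 | 1⟩
  P={4,8}:  v_{4} + v_{8} = v_{3}  so sig = ⟨2 | 1⟩
  P={5,7}:  v_{5} + v_{7} = v_{1}  so sig = ⟨2 | 1⟩
  P={0,4}:  v_{0} + v_{4} = v_{2} + v_{5}  so sig = ⟨2 | 1 1⟩
  P={4,7}:  v_{4} + v_{7} = v_{2} + v_{6}  so sig = ⟨2 | 1 1⟩
  P={3,7}:  v_{3} + v_{7} = v_{2} + v_{6} + v_{8}  so sig = ⟨2 | 1 1 1⟩
  P={0,7}:  v_{0} + v_{7} = 2·v_{1} + v_{2}  so sig = ⟨2 | 1 2⟩
  P={7,8}:  v_{7} + v_{8} = v_{2} + 2·v_{6}  so sig = ⟨2 | 1 2⟩
  P={3,6}:  v_{3} + v_{6} = 2·v_{8}  so sig = ⟨2 | 2⟩
  P={2,5,6}:  v_{2} + v_{5} + v_{6} = 0  so sig = ⟨3 | 0⟩
  P={1,2,5}:  v_{1} + v_{2} + v_{5} = v_{0}  so sig = ⟨3 | 1⟩
  P={1,2,6}:  v_{1} + v_{2} + v_{6} = v_{7}  so sig = ⟨3 | 1⟩
  P={2,5,8}:  v_{2} + v_{5} + v_{8} = v_{4}  so sig = ⟨3 | 1⟩
  P={2,3,5}:  v_{2} + v_{3} + v_{5} = 2·v_{4}  so sig = ⟨3 | 2⟩

Signatures (|P|; sorted positive RHS coefficients), sorted:
    |P|=2: 15 collections, coeffs (), (), (1), (1), (1), (1), (1), (1), (1), (1,1), (1,1), (1,1,1), (1,2), (1,2), (2)
    |P|=3: 5 collections, coeffs (), (1), (1), (1), (2)


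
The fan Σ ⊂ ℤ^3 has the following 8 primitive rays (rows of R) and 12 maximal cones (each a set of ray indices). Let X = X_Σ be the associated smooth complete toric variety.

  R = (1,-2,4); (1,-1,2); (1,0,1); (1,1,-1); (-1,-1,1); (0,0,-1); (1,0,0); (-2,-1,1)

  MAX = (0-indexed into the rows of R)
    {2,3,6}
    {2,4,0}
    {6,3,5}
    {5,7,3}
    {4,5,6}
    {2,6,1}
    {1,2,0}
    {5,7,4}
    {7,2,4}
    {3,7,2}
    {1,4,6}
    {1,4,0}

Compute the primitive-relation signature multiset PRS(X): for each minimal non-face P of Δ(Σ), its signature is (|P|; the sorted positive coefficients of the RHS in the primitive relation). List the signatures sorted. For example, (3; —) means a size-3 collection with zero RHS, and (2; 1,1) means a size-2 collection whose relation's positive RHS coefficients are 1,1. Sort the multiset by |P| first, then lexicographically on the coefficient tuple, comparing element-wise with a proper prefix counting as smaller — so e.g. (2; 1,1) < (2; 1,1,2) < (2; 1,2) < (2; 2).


Minimal non-faces — 12 found among 8 rays, 12 max cones:

  {3,4}:  v_{3} + v_{4} = 0  ⇒ sig = (2; —)
  {2,5}:  v_{2} + v_{5} = v_{6}  ⇒ sig = (2; 1)
  {6,7}:  v_{6} + v_{7} = v_{4}  ⇒ sig = (2; 1)
  {0,3}:  v_{0} + v_{3} = v_{1} + v_{2}  ⇒ sig = (2; 1,1)
  {1,3}:  v_{1} + v_{3} = v_{2} + v_{6}  ⇒ sig = (2; 1,1)
  {0,5}:  v_{0} + v_{5} = v_{1} + v_{4} + v_{6}  ⇒ sig = (2; 1,1,1)
  {1,5}:  v_{1} + v_{5} = v_{4} + 2·v_{6}  ⇒ sig = (2; 1,2)
  {1,7}:  v_{1} + v_{7} = v_{2} + 2·v_{4}  ⇒ sig = (2; 1,2)
  {0,6}:  v_{0} + v_{6} = 2·v_{1}  ⇒ sig = (2; 2)
  {0,7}:  v_{0} + v_{7} = 2·v_{2} + 3·v_{4}  ⇒ sig = (2; 2,3)
  {1,2,4}:  v_{1} + v_{2} + v_{4} = v_{0}  ⇒ sig = (3; 1)
  {2,4,6}:  v_{2} + v_{4} + v_{6} = v_{1}  ⇒ sig = (3; 1)

Hence PRS(X_Σ) =
    |P|=2: 10 collections, coeffs (), (1), (1), (1,1), (1,1), (1,1,1), (1,2), (1,2), (2), (2,3)
    |P|=3: 2 collections, coeffs (1), (1)


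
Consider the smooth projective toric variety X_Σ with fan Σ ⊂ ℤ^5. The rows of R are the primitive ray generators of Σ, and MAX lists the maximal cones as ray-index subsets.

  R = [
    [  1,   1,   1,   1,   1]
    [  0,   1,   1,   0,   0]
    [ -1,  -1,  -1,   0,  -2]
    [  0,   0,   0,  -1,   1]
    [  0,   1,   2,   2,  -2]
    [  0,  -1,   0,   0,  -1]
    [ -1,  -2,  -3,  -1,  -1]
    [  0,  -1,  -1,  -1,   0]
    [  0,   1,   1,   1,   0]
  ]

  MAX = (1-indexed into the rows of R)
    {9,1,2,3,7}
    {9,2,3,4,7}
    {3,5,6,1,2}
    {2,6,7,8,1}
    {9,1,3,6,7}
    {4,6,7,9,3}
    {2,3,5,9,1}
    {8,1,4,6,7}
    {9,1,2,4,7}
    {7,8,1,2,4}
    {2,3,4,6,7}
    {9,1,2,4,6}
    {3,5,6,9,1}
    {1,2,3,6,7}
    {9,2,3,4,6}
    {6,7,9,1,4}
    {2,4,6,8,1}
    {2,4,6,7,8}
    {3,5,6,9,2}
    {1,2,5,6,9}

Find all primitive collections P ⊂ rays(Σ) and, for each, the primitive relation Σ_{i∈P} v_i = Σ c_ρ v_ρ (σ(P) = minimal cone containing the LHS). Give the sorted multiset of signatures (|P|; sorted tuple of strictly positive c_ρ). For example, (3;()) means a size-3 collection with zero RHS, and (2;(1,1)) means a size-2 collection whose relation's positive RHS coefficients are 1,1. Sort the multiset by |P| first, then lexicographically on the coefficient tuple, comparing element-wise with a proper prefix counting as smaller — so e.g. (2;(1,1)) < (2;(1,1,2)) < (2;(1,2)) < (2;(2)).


The 9 primitive collections of Σ (r=9, n=5):

  P = {8,9}:  v_{8} + v_{9} = 0  so sig = (2;())
  P = {3,8}:  v_{3} + v_{8} = v_{2} + v_{6} + v_{7}  so sig = (2;(1,1,1))
  P = {4,5}:  v_{4} + v_{5} = v_{2} + v_{6} + v_{9}  so sig = (2;(1,1,1))
  P = {5,8}:  v_{5} + v_{8} = v_{1} + v_{2} + v_{3} + v_{6}  so sig = (2;(1,1,1,1))
  P = {5,7}:  v_{5} + v_{7} = v_{1} + 2·v_{3}  so sig = (2;(1,2))
  P = {1,3,4}:  v_{1} + v_{3} + v_{4} = 0  so sig = (3;())
  P = {2,6,7,9}:  v_{2} + v_{6} + v_{7} + v_{9} = v_{3}  so sig = (4;(1))
  P = {1,2,3,6,9}:  v_{1} + v_{2} + v_{3} + v_{6} + v_{9} = v_{5}  so sig = (5;(1))
  P = {1,2,4,6,7}:  v_{1} + v_{2} + v_{4} + v_{6} + v_{7} = v_{8}  so sig = (5;(1))

so the primitive-relation signature multiset is
[(2;()), (2;(1,1,1)), (2;(1,1,1)), (2;(1,1,1,1)), (2;(1,2)), (3;()), (4;(1)), (5;(1)), (5;(1))]


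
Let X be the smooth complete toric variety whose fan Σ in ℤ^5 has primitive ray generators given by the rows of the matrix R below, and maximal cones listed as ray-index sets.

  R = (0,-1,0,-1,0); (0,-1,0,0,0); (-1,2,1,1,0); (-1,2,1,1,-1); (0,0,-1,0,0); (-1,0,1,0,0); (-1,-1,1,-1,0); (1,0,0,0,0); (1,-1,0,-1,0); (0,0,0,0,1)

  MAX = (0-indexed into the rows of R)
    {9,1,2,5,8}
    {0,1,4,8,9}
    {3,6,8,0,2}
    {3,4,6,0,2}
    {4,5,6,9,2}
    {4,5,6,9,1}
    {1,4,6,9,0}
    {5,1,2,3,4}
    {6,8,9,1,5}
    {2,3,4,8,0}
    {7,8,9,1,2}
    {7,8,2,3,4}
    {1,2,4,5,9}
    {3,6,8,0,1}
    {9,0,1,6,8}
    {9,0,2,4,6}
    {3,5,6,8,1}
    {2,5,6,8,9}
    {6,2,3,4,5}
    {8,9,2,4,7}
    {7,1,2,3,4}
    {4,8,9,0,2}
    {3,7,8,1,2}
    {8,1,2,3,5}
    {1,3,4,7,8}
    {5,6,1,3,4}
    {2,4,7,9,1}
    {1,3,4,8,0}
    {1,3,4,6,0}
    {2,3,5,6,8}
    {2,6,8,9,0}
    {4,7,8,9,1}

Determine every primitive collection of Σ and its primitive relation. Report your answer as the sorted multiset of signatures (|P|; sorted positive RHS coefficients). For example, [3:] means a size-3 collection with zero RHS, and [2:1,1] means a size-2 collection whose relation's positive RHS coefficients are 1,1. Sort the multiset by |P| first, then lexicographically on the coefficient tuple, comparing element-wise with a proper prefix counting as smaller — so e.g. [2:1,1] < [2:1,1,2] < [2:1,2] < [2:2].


10 collections generate NE(X_Σ); each relation:

  P = {0,5}:  v_{0} + v_{5} = v_{6}  ⟹  sig = [2:1]
  P = {0,7}:  v_{0} + v_{7} = v_{8}  ⟹  sig = [2:1]
  P = {3,9}:  v_{3} + v_{9} = v_{2}  ⟹  sig = [2:1]
  P = {6,7}:  v_{6} + v_{7} = v_{5} + v_{8}  ⟹  sig = [2:1,1]
  P = {5,7}:  v_{5} + v_{7} = v_{1} + v_{2} + v_{8}  ⟹  sig = [2:1,1,1]
  P = {0,1,2}:  v_{0} + v_{1} + v_{2} = v_{5}  ⟹  sig = [3:1]
  P = {4,5,8}:  v_{4} + v_{5} + v_{8} = v_{0}  ⟹  sig = [3:1]
  P = {1,2,6}:  v_{1} + v_{2} + v_{6} = 2·v_{5}  ⟹  sig = [3:2]
  P = {4,6,8}:  v_{4} + v_{6} + v_{8} = 2·v_{0}  ⟹  sig = [3:2]
  P = {1,2,4,8}:  v_{1} + v_{2} + v_{4} + v_{8} = 0  ⟹  sig = [4:]

Signatures (|P|; sorted positive RHS coefficients), sorted:
[[2:1], [2:1], [2:1], [2:1,1], [2:1,1,1], [3:1], [3:1], [3:2], [3:2], [4:]]


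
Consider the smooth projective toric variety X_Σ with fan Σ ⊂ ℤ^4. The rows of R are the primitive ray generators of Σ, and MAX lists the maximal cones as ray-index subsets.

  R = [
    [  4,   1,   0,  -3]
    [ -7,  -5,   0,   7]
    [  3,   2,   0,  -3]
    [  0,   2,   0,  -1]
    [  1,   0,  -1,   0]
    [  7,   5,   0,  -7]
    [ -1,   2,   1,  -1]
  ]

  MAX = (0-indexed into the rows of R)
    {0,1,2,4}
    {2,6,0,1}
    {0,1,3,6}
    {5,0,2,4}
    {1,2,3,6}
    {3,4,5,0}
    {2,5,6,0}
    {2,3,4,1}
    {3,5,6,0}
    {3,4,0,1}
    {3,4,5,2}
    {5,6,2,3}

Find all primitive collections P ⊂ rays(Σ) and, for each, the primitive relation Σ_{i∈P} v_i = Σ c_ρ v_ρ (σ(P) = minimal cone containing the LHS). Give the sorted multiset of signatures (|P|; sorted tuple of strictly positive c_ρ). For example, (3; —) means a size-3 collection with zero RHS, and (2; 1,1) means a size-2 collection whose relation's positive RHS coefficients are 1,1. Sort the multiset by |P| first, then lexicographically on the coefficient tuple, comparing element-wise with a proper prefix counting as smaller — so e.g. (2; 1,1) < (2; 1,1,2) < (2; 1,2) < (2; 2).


Primitive collections (3):

  P = {1,5}:  v_{1} + v_{5} = 0 — sig = (2; —)
  P = {4,6}:  v_{4} + v_{6} = v_{3} — sig = (2; 1)
  P = {0,2,3}:  v_{0} + v_{2} + v_{3} = v_{5} — sig = (3; 1)

Signatures (|P|; sorted positive RHS coefficients), sorted:
[(2; —), (2; 1), (3; 1)]


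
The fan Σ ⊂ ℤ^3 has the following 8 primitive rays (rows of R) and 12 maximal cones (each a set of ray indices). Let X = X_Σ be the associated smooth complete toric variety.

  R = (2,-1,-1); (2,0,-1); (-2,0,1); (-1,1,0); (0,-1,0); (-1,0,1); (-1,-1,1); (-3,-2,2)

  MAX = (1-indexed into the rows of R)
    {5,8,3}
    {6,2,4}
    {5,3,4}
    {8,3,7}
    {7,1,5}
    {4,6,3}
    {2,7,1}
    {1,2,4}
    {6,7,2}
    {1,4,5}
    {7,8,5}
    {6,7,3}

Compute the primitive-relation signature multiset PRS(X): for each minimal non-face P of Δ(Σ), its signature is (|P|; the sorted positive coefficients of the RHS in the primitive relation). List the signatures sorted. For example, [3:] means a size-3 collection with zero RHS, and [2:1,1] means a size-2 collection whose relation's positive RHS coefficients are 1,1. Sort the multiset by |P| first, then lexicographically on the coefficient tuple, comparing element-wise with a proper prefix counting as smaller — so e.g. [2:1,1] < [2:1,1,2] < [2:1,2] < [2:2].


11 minimal non-faces of Δ(Σ) (on 8 rays):

  {2,3}:  v_{2} + v_{3} = 0  ⟹  sig = [2:]
  {1,3}:  v_{1} + v_{3} = v_{5}  ⟹  sig = [2:1]
  {2,5}:  v_{2} + v_{5} = v_{1}  ⟹  sig = [2:1]
  {4,7}:  v_{4} + v_{7} = v_{3}  ⟹  sig = [2:1]
  {5,6}:  v_{5} + v_{6} = v_{7}  ⟹  sig = [2:1]
  {1,6}:  v_{1} + v_{6} = v_{2} + v_{7}  ⟹  sig = [2:1,1]
  {2,8}:  v_{2} + v_{8} = v_{5} + v_{7}  ⟹  sig = [2:1,1]
  {1,8}:  v_{1} + v_{8} = 2·v_{5} + v_{7}  ⟹  sig = [2:1,2]
  {4,8}:  v_{4} + v_{8} = 2·v_{3} + v_{5}  ⟹  sig = [2:1,2]
  {6,8}:  v_{6} + v_{8} = v_{3} + 2·v_{7}  ⟹  sig = [2:1,2]
  {3,5,7}:  v_{3} + v_{5} + v_{7} = v_{8}  ⟹  sig = [3:1]

Sorted signature multiset PRS(X):
    |P|=2: 10 collections, coeffs (), (1), (1), (1), (1), (1,1), (1,1), (1,2), (1,2), (1,2)
    |P|=3: 1 collection, coeffs (1)


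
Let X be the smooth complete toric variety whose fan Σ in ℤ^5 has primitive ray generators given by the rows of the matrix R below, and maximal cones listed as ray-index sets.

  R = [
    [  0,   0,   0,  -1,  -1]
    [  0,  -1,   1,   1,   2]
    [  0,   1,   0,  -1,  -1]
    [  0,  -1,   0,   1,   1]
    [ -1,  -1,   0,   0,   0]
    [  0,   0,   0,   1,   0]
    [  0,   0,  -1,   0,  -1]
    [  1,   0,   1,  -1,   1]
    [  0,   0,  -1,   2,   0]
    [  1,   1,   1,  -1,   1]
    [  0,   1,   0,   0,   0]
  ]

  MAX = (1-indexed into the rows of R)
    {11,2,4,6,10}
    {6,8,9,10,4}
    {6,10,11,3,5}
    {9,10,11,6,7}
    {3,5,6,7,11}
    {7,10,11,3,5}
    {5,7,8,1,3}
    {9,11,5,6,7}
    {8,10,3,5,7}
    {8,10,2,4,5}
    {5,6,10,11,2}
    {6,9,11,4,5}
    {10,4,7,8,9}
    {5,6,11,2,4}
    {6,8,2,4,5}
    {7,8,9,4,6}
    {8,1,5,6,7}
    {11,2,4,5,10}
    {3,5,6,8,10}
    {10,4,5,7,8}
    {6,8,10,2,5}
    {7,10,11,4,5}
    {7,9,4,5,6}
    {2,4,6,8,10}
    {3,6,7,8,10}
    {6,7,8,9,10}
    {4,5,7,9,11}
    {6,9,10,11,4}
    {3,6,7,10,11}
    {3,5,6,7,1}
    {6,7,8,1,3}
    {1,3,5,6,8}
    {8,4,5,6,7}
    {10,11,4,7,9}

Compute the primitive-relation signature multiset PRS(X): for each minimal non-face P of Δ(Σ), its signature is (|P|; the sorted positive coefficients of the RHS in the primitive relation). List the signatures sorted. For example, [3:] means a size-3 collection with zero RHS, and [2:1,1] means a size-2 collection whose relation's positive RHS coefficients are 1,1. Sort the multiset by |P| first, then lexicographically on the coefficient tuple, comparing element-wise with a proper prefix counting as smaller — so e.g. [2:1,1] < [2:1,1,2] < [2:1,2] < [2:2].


18 collections generate NE(X_Σ); each relation:

  P={3,4}:  v_{3} + v_{4} = 0  so sig = [2:]
  P={1,11}:  v_{1} + v_{11} = v_{3}  so sig = [2:1]
  P={2,7}:  v_{2} + v_{7} = v_{4}  so sig = [2:1]
  P={8,11}:  v_{8} + v_{11} = v_{10}  so sig = [2:1]
  P={1,9}:  v_{1} + v_{9} = v_{6} + v_{7}  so sig = [2:1,1]
  P={1,10}:  v_{1} + v_{10} = v_{3} + v_{8}  so sig = [2:1,1]
  P={1,2}:  v_{1} + v_{2} = v_{5} + v_{6} + v_{8}  so sig = [2:1,1,1]
  P={2,3}:  v_{2} + v_{3} = v_{5} + v_{6} + v_{10}  so sig = [2:1,1,1]
  P={3,9}:  v_{3} + v_{9} = v_{6} + v_{7} + v_{11}  so sig = [2:1,1,1]
  P={1,4}:  v_{1} + v_{4} = v_{5} + v_{6} + v_{7} + v_{8}  so sig = [2:1,1,1,1]
  P={2,9}:  v_{2} + v_{9} = 2·v_{4} + v_{6} + v_{11}  so sig = [2:1,1,2]
  P={5,8,9}:  v_{5} + v_{8} + v_{9} = v_{4}  so sig = [3:1]
  P={5,9,10}:  v_{5} + v_{9} + v_{10} = v_{4} + v_{11}  so sig = [3:1,1]
  P={5,6,7,10}:  v_{5} + v_{6} + v_{7} + v_{10} = 0  so sig = [4:]
  P={4,5,6,10}:  v_{4} + v_{5} + v_{6} + v_{10} = v_{2}  so sig = [4:1]
  P={4,6,7,11}:  v_{4} + v_{6} + v_{7} + v_{11} = v_{9}  so sig = [4:1]
  P={4,6,7,10}:  v_{4} + v_{6} + v_{7} + v_{10} = v_{8} + v_{9}  so sig = [4:1,1]
  P={3,5,6,7,8}:  v_{3} + v_{5} + v_{6} + v_{7} + v_{8} = v_{1}  so sig = [5:1]

so the primitive-relation signature multiset is
[[2:], [2:1], [2:1], [2:1], [2:1,1], [2:1,1], [2:1,1,1], [2:1,1,1], [2:1,1,1], [2:1,1,1,1], [2:1,1,2], [3:1], [3:1,1], [4:], [4:1], [4:1], [4:1,1], [5:1]]


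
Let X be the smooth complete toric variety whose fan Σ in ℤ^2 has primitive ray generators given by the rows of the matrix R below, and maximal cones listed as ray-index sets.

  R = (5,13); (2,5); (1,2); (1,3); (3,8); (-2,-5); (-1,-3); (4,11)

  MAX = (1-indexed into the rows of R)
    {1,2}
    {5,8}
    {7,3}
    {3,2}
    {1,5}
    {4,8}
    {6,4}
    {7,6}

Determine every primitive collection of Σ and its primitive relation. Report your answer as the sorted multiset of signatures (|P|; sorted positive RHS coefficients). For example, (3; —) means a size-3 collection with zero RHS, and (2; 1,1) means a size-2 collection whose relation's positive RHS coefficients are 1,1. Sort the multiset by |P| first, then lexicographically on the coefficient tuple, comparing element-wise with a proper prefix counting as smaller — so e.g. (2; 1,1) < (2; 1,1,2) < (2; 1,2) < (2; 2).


Primitive collections (20):

  {2,6}:  v_{2} + v_{6} = 0 ; sig = (2; —)
  {4,7}:  v_{4} + v_{7} = 0 ; sig = (2; —)
  {1,6}:  v_{1} + v_{6} = v_{5} ; sig = (2; 1)
  {2,4}:  v_{2} + v_{4} = v_{5} ; sig = (2; 1)
  {2,5}:  v_{2} + v_{5} = v_{1} ; sig = (2; 1)
  {2,7}:  v_{2} + v_{7} = v_{3} ; sig = (2; 1)
  {3,4}:  v_{3} + v_{4} = v_{2} ; sig = (2; 1)
  {3,6}:  v_{3} + v_{6} = v_{7} ; sig = (2; 1)
  {3,8}:  v_{3} + v_{8} = v_{1} ; sig = (2; 1)
  {4,5}:  v_{4} + v_{5} = v_{8} ; sig = (2; 1)
  {5,6}:  v_{5} + v_{6} = v_{4} ; sig = (2; 1)
  {5,7}:  v_{5} + v_{7} = v_{2} ; sig = (2; 1)
  {7,8}:  v_{7} + v_{8} = v_{5} ; sig = (2; 1)
  {1,4}:  v_{1} + v_{4} = 2·v_{5} ; sig = (2; 2)
  {1,7}:  v_{1} + v_{7} = 2·v_{2} ; sig = (2; 2)
  {2,8}:  v_{2} + v_{8} = 2·v_{5} ; sig = (2; 2)
  {3,5}:  v_{3} + v_{5} = 2·v_{2} ; sig = (2; 2)
  {6,8}:  v_{6} + v_{8} = 2·v_{4} ; sig = (2; 2)
  {1,3}:  v_{1} + v_{3} = 3·v_{2} ; sig = (2; 3)
  {1,8}:  v_{1} + v_{8} = 3·v_{5} ; sig = (2; 3)

Sorted signature multiset PRS(X):
    (2; —)
    (2; —)
    (2; 1)
    (2; 1)
    (2; 1)
    (2; 1)
    (2; 1)
    (2; 1)
    (2; 1)
    (2; 1)
    (2; 1)
    (2; 1)
    (2; 1)
    (2; 2)
    (2; 2)
    (2; 2)
    (2; 2)
    (2; 2)
    (2; 3)
    (2; 3)


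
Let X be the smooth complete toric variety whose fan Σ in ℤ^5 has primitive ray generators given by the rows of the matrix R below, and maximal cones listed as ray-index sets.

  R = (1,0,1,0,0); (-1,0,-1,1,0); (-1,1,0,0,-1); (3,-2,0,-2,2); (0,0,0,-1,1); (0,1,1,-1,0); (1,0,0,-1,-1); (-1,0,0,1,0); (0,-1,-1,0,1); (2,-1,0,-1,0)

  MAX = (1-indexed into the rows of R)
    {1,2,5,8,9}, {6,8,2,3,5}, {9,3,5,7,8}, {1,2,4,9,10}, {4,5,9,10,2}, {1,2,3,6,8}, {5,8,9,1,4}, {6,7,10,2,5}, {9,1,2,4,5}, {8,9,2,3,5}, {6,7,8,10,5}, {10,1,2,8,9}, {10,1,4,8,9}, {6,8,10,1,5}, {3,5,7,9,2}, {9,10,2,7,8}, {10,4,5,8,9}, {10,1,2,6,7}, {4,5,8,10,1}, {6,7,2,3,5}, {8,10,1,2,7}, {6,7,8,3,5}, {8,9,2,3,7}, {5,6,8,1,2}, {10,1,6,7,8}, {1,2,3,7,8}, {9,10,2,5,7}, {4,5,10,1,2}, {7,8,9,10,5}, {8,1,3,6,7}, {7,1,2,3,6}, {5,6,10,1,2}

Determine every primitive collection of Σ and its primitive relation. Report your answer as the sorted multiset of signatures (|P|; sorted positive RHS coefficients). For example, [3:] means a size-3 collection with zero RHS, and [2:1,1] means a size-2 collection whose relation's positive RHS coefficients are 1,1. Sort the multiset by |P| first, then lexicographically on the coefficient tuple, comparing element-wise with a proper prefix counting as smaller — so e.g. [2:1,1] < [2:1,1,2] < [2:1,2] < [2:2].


Δ(Σ) — 10 vertices, 15 min non-faces:

  P={3,10}:  v_{3} + v_{10} = v_{7}  →  sig = [2:1]
  P={6,9}:  v_{6} + v_{9} = v_{5}  →  sig = [2:1]
  P={3,4}:  v_{3} + v_{4} = v_{5} + v_{10}  →  sig = [2:1,1]
  P={4,6}:  v_{4} + v_{6} = v_{1} + 2·v_{5} + v_{10}  →  sig = [2:1,1,2]
  P={4,7}:  v_{4} + v_{7} = v_{5} + 2·v_{10}  →  sig = [2:1,2]
  P={1,3,9}:  v_{1} + v_{3} + v_{9} = 0  →  sig = [3:]
  P={1,3,5}:  v_{1} + v_{3} + v_{5} = v_{6}  →  sig = [3:1]
  P={1,7,9}:  v_{1} + v_{7} + v_{9} = v_{10}  →  sig = [3:1]
  P={1,5,7}:  v_{1} + v_{5} + v_{7} = v_{6} + v_{10}  →  sig = [3:1,1]
  P={2,4,8}:  v_{2} + v_{4} + v_{8} = v_{1} + 2·v_{9}  →  sig = [3:1,2]
  P={2,6,8,10}:  v_{2} + v_{6} + v_{8} + v_{10} = 0  →  sig = [4:]
  P={1,5,9,10}:  v_{1} + v_{5} + v_{9} + v_{10} = v_{4}  →  sig = [4:1]
  P={2,5,8,10}:  v_{2} + v_{5} + v_{8} + v_{10} = v_{9}  →  sig = [4:1]
  P={2,6,7,8}:  v_{2} + v_{6} + v_{7} + v_{8} = v_{3}  →  sig = [4:1]
  P={2,5,7,8}:  v_{2} + v_{5} + v_{7} + v_{8} = v_{3} + v_{9}  →  sig = [4:1,1]

Sorted signature multiset PRS(X):
    [2:1]
    [2:1]
    [2:1,1]
    [2:1,1,2]
    [2:1,2]
    [3:]
    [3:1]
    [3:1]
    [3:1,1]
    [3:1,2]
    [4:]
    [4:1]
    [4:1]
    [4:1]
    [4:1,1]


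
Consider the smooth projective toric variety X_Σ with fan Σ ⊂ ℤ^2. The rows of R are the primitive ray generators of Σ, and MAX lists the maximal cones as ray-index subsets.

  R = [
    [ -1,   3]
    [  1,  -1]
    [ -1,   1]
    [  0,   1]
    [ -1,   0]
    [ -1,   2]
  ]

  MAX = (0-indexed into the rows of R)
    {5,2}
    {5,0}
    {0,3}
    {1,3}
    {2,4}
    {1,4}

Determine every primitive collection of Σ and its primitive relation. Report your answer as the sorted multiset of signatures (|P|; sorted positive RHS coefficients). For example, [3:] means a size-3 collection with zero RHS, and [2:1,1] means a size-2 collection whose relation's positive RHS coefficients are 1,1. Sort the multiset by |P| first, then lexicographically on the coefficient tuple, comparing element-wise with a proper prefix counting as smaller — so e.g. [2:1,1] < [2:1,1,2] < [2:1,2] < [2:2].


9 minimal non-faces of Δ(Σ) (on 6 rays):

  P={1,2}:  v_{1} + v_{2} = 0 ; sig = [2:]
  P={1,5}:  v_{1} + v_{5} = v_{3} ; sig = [2:1]
  P={2,3}:  v_{2} + v_{3} = v_{5} ; sig = [2:1]
  P={3,4}:  v_{3} + v_{4} = v_{2} ; sig = [2:1]
  P={3,5}:  v_{3} + v_{5} = v_{0} ; sig = [2:1]
  P={0,4}:  v_{0} + v_{4} = v_{2} + v_{5} ; sig = [2:1,1]
  P={0,1}:  v_{0} + v_{1} = 2·v_{3} ; sig = [2:2]
  P={0,2}:  v_{0} + v_{2} = 2·v_{5} ; sig = [2:2]
  P={4,5}:  v_{4} + v_{5} = 2·v_{2} ; sig = [2:2]

Sorted signature multiset PRS(X):
{ [2:],  [2:1] ×4,  [2:1,1],  [2:2] ×3 }
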